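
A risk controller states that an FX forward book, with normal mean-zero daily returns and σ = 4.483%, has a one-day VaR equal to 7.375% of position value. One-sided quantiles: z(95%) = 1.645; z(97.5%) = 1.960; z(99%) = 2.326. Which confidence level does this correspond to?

Implied z = VaR/σ = 7.375 / 4.483 = 1.645.
This matches z(95%) = 1.645.

95%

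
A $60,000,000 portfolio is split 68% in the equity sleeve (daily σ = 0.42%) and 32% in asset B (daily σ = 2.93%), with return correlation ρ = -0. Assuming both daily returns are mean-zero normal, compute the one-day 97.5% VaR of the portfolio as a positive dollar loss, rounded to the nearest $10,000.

$1,150,000

σ_p² = 0.68²·0.42² + 0.32²·2.93² + 2·-0·0.68·0.32·0.42·2.93 = 0.9607 (%²).
σ_p = √0.9607 = 0.980%.
At 97.5%, z = 1.960.
VaR = 1.960 × 0.980% = 1.921%; on $60,000,000 that is $1,152,600.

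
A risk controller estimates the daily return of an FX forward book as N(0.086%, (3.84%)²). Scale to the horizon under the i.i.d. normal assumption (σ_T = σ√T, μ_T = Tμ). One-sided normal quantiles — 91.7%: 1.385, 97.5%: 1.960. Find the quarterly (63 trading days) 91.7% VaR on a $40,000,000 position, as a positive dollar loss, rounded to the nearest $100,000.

$14,700,000

σ_{63d} = 3.84% × √63 = 30.479%; μ_{63d} = 63 × 0.086% = 5.418%.
VaR = −(5.418%) + 1.385 × 30.479% = 36.795%.
On $40,000,000: 0.36795 × $40,000,000 = $14,718,000.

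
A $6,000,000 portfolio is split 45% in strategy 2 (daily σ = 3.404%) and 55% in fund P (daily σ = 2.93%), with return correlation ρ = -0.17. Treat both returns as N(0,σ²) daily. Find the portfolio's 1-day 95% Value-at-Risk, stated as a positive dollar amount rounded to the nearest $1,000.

σ_p² = 0.45²·3.404² + 0.55²·2.93² + 2·-0.17·0.45·0.55·3.404·2.93 = 4.1041 (%²).
σ_p = √4.1041 = 2.026%.
At 95%, z = 1.645.
VaR = 1.645 × 2.026% = 3.333%; on $6,000,000 that is $199,980.

$200,000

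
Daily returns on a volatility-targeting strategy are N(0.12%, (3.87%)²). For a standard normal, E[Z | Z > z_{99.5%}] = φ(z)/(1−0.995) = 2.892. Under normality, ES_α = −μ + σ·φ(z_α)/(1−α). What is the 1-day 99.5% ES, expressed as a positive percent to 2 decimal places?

11.07%

ES = −(0.12%) + 3.87% × 2.892 = 11.072%.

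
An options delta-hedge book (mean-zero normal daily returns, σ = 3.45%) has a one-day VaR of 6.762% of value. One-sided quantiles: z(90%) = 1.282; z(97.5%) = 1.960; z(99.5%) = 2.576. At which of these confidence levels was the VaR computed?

97.5%

Implied z = VaR/σ = 6.762 / 3.45 = 1.960.
This matches z(97.5%) = 1.960.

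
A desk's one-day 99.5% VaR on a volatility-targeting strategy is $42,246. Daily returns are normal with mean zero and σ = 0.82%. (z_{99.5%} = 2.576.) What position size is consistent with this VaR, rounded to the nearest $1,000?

VaR as a fraction of value: z·σ = 2.576 × 0.82% = 2.11232%.
Position = $42,246 / 0.0211232 = $1,999,981.

$2,000,000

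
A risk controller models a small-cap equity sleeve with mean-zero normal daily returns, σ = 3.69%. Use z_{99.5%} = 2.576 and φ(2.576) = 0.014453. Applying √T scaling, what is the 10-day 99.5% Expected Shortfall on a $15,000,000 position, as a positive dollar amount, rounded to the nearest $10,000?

σ_{10d} = 3.69% × √10 = 11.669%.
ES multiplier = φ(z)/(1−α) = 0.014453/0.005 = 2.891.
ES = 11.669% × 2.891 = 33.735%; on $15,000,000: $5,060,250.

$5,060,000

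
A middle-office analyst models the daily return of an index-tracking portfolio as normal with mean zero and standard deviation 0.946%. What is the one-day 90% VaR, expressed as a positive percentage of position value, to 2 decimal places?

1.21%

At 90% one-sided, z = 1.282.
VaR = z·σ = 1.282 × 0.946% = 1.213%.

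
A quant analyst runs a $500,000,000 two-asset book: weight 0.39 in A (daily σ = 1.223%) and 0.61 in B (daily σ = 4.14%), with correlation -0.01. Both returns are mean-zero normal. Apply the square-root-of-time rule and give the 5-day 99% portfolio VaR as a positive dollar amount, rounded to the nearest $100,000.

$66,700,000

σ_p = √(0.39²·1.223² + 0.61²·4.14² + 2·-0.01·0.39·0.61·1.223·4.14) = 2.565%.
σ_{5d} = 2.565% × √5 = 5.736%.
z(99%) = 2.326.
VaR = 2.326 × 5.736% = 13.342%; on $500,000,000 that is $66,710,000.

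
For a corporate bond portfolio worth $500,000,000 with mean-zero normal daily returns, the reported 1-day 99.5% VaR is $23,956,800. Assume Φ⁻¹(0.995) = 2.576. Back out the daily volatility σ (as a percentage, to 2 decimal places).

1.86%

VaR as a fraction: $23,956,800 / $500,000,000 = 4.791%.
σ = VaR / z = 4.791% / 2.576 = 1.860%.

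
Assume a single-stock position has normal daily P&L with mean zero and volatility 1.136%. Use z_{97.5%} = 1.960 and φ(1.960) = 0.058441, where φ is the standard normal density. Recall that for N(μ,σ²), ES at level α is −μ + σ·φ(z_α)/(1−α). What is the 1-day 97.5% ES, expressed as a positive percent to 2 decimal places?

2.66%

Tail multiplier: φ(z)/(1−α) = 0.058441 / 0.025 = 2.338.
ES = 1.136% × 2.338 = 2.656%.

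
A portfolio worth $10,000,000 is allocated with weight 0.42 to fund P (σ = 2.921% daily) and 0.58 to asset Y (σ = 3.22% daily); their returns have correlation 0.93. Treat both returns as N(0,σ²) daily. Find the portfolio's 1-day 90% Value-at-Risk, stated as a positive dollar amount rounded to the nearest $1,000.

σ_p² = 0.42²·2.921² + 0.58²·3.22² + 2·0.93·0.42·0.58·2.921·3.22 = 9.2547 (%²).
σ_p = √9.2547 = 3.042%.
At 90%, z = 1.282.
VaR = 1.282 × 3.042% = 3.900%; on $10,000,000 that is $390,000.

$390,000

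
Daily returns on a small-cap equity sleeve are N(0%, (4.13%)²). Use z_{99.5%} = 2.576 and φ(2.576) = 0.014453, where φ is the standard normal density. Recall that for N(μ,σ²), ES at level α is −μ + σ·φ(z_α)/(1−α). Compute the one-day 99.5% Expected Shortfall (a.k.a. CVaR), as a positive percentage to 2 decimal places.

Tail multiplier: φ(z)/(1−α) = 0.014453 / 0.005 = 2.891.
ES = 4.13% × 2.891 = 11.940%.

11.94%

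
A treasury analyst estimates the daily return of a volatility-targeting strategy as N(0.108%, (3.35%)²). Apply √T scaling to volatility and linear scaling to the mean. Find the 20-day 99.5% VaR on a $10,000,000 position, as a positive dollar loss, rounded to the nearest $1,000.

$3,643,000

At 99.5%, z = 2.576.
σ_{20d} = 3.35% × √20 = 14.982%; μ_{20d} = 20 × 0.108% = 2.160%.
VaR = −(2.160%) + 2.576 × 14.982% = 36.434%.
On $10,000,000: 0.36434 × $10,000,000 = $3,643,400.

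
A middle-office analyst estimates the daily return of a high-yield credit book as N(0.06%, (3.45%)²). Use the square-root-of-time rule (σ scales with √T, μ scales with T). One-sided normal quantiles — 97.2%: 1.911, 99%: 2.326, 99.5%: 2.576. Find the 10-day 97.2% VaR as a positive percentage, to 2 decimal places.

20.25%

σ_{10d} = 3.45% × √10 = 10.910%; μ_{10d} = 10 × 0.06% = 0.600%.
VaR = −(0.600%) + 1.911 × 10.910% = 20.249%.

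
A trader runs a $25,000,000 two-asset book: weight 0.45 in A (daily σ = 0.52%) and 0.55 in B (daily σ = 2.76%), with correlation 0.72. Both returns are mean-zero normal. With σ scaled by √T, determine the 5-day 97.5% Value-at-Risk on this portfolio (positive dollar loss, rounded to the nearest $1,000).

σ_p = √(0.45²·0.52² + 0.55²·2.76² + 2·0.72·0.45·0.55·0.52·2.76) = 1.694%.
σ_{5d} = 1.694% × √5 = 3.788%.
z(97.5%) = 1.960.
VaR = 1.960 × 3.788% = 7.424%; on $25,000,000 that is $1,856,000.

$1,856,000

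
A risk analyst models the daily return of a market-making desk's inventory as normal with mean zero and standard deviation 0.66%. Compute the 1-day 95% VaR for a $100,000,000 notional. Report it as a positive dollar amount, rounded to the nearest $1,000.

$1,086,000

At 95% one-sided, z = 1.645.
VaR = z·σ = 1.645 × 0.66% = 1.086%.
On $100,000,000: 0.01086 × $100,000,000 = $1,086,000.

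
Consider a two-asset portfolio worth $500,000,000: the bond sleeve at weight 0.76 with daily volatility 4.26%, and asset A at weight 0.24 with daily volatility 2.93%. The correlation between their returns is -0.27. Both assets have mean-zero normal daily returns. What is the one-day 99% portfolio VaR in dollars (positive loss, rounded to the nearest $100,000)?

$36,300,000

σ_p² = 0.76²·4.26² + 0.24²·2.93² + 2·-0.27·0.76·0.24·4.26·2.93 = 9.7471 (%²).
σ_p = √9.7471 = 3.122%.
At 99%, z = 2.326.
VaR = 2.326 × 3.122% = 7.262%; on $500,000,000 that is $36,310,000.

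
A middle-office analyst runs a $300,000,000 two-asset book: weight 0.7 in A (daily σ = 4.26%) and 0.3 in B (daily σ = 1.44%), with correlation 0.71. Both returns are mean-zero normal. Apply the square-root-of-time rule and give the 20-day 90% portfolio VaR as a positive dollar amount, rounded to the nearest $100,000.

$56,800,000

σ_p = √(0.7²·4.26² + 0.3²·1.44² + 2·0.71·0.7·0.3·4.26·1.44) = 3.303%.
σ_{20d} = 3.303% × √20 = 14.771%.
z(90%) = 1.282.
VaR = 1.282 × 14.771% = 18.936%; on $300,000,000 that is $56,808,000.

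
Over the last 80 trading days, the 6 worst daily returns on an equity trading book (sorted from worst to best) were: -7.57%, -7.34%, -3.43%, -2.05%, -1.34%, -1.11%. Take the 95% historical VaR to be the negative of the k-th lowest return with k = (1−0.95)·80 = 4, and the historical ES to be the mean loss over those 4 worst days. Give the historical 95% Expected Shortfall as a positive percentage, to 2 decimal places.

The 4 worst returns sum to -20.39%.
ES = −(-20.39%) / 4 = 5.0975% ≈ 5.10%.

5.10%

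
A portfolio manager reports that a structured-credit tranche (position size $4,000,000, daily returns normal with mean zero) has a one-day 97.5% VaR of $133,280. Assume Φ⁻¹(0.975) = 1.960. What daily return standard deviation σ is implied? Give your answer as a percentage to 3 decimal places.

VaR as a fraction: $133,280 / $4,000,000 = 3.332%.
σ = VaR / z = 3.332% / 1.960 = 1.700%.

1.700%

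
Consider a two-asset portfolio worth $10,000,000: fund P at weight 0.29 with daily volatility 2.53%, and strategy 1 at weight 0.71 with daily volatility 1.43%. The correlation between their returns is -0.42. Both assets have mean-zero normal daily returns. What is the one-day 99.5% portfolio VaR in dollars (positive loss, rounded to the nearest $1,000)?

σ_p² = 0.29²·2.53² + 0.71²·1.43² + 2·-0.42·0.29·0.71·2.53·1.43 = 0.9434 (%²).
σ_p = √0.9434 = 0.971%.
At 99.5%, z = 2.576.
VaR = 2.576 × 0.971% = 2.501%; on $10,000,000 that is $250,100.

$250,000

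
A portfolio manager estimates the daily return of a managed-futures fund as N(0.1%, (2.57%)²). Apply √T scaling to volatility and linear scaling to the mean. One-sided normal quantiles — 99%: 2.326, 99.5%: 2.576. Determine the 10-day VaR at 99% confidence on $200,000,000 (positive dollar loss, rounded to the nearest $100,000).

$35,800,000

σ_{10d} = 2.57% × √10 = 8.127%; μ_{10d} = 10 × 0.1% = 1.000%.
VaR = −(1.000%) + 2.326 × 8.127% = 17.903%.
On $200,000,000: 0.17903 × $200,000,000 = $35,806,000.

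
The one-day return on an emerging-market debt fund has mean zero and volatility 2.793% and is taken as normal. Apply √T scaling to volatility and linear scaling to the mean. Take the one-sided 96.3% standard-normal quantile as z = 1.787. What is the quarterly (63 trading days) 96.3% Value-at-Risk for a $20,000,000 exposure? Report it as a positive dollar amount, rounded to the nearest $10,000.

σ_{63d} = 2.793% × √63 = 22.169%.
VaR = 1.787 × 22.169% = 39.616%.
On $20,000,000: 0.39616 × $20,000,000 = $7,923,200.

$7,920,000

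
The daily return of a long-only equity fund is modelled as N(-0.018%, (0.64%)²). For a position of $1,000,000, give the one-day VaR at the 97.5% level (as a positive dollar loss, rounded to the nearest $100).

At 97.5% one-sided, z = 1.960.
VaR = −μ + z·σ = −(-0.018%) + 1.960 × 0.64% = 1.272%.
On $1,000,000: 0.01272 × $1,000,000 = $12,720.

$12,700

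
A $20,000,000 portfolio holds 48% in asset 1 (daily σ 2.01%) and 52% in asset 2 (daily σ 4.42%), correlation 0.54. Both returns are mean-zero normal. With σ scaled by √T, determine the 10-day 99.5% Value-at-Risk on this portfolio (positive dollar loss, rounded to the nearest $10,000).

σ_p = √(0.48²·2.01² + 0.52²·4.42² + 2·0.54·0.48·0.52·2.01·4.42) = 2.934%.
σ_{10d} = 2.934% × √10 = 9.278%.
z(99.5%) = 2.576.
VaR = 2.576 × 9.278% = 23.900%; on $20,000,000 that is $4,780,000.

$4,780,000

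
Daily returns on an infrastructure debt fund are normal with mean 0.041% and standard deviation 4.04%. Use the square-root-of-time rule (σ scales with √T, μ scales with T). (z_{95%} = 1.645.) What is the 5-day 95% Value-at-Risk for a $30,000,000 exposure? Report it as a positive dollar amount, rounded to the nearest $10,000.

σ_{5d} = 4.04% × √5 = 9.034%; μ_{5d} = 5 × 0.041% = 0.205%.
VaR = −(0.205%) + 1.645 × 9.034% = 14.656%.
On $30,000,000: 0.14656 × $30,000,000 = $4,396,800.

$4,400,000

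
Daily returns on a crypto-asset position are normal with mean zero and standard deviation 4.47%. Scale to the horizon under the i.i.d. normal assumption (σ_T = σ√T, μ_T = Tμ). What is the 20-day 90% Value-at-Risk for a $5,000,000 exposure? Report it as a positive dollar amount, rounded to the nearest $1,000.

$1,281,000

At 90%, z = 1.282.
σ_{20d} = 4.47% × √20 = 19.990%.
VaR = 1.282 × 19.990% = 25.627%.
On $5,000,000: 0.25627 × $5,000,000 = $1,281,350.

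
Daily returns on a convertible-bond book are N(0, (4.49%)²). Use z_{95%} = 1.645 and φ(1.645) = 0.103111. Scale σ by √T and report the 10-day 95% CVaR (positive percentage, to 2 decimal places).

29.28%

σ_{10d} = 4.49% × √10 = 14.199%.
ES multiplier = φ(z)/(1−α) = 0.103111/0.05 = 2.062.
ES = 14.199% × 2.062 = 29.278%.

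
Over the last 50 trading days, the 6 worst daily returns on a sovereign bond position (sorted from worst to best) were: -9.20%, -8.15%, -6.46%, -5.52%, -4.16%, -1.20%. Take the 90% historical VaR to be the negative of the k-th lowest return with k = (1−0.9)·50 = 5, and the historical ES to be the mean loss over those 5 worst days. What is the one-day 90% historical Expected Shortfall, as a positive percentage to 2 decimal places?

The 5 worst returns sum to -33.49%.
ES = −(-33.49%) / 5 = 6.698% ≈ 6.70%.

6.70%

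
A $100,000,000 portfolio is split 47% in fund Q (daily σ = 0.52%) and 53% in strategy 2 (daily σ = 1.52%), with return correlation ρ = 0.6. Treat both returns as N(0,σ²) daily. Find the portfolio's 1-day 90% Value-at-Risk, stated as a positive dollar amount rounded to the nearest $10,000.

$1,250,000

σ_p² = 0.47²·0.52² + 0.53²·1.52² + 2·0.6·0.47·0.53·0.52·1.52 = 0.9450 (%²).
σ_p = √0.9450 = 0.972%.
At 90%, z = 1.282.
VaR = 1.282 × 0.972% = 1.246%; on $100,000,000 that is $1,246,000.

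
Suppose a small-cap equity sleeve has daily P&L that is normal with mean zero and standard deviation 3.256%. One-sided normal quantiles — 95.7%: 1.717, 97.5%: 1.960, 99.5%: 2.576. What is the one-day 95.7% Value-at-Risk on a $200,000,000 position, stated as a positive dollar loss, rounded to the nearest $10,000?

$11,180,000

VaR = z·σ = 1.717 × 3.256% = 5.591%.
On $200,000,000: 0.05591 × $200,000,000 = $11,182,000.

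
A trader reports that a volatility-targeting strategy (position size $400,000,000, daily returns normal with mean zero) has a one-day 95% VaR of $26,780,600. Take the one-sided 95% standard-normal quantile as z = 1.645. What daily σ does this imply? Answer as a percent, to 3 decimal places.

VaR as a fraction: $26,780,600 / $400,000,000 = 6.695%.
σ = VaR / z = 6.695% / 1.645 = 4.070%.

4.070%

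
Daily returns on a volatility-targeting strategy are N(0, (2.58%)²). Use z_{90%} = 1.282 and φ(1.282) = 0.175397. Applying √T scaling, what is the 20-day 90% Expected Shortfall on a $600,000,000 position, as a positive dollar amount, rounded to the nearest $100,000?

$121,400,000

σ_{20d} = 2.58% × √20 = 11.538%.
ES multiplier = φ(z)/(1−α) = 0.175397/0.1 = 1.754.
ES = 11.538% × 1.754 = 20.238%; on $600,000,000: $121,428,000.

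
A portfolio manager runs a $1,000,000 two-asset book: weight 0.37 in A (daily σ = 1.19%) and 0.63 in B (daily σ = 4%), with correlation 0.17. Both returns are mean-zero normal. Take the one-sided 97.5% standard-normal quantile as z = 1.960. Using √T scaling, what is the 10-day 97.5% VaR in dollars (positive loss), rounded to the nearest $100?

$163,100

σ_p = √(0.37²·1.19² + 0.63²·4² + 2·0.17·0.37·0.63·1.19·4) = 2.631%.
σ_{10d} = 2.631% × √10 = 8.320%.
VaR = 1.960 × 8.320% = 16.307%; on $1,000,000 that is $163,070.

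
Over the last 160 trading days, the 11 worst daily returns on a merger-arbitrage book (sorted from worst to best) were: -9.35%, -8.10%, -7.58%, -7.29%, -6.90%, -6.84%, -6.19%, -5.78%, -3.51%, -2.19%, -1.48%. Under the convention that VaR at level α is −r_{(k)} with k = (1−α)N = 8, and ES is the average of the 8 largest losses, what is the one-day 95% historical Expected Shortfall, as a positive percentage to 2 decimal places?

7.25%

The 8 worst returns sum to -58.03%.
ES = −(-58.03%) / 8 = 7.25375% ≈ 7.25%.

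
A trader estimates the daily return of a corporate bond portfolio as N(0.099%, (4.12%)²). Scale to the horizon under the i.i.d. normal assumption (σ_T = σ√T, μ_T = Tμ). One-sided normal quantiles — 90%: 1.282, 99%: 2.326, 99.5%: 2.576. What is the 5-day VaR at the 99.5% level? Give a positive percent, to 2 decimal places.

σ_{5d} = 4.12% × √5 = 9.213%; μ_{5d} = 5 × 0.099% = 0.495%.
VaR = −(0.495%) + 2.576 × 9.213% = 23.238%.

23.24%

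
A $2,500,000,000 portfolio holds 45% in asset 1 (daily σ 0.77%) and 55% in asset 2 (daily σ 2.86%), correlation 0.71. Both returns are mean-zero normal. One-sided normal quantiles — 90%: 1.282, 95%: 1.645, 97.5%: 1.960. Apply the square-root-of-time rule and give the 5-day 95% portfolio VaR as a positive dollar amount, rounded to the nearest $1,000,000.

σ_p = √(0.45²·0.77² + 0.55²·2.86² + 2·0.71·0.45·0.55·0.77·2.86) = 1.835%.
σ_{5d} = 1.835% × √5 = 4.103%.
VaR = 1.645 × 4.103% = 6.749%; on $2,500,000,000 that is $168,725,000.

$169,000,000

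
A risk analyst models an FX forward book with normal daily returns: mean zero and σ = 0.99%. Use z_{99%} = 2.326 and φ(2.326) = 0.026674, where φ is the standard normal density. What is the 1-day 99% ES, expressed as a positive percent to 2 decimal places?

2.64%

Tail multiplier: φ(z)/(1−α) = 0.026674 / 0.01 = 2.667.
ES = 0.99% × 2.667 = 2.640%.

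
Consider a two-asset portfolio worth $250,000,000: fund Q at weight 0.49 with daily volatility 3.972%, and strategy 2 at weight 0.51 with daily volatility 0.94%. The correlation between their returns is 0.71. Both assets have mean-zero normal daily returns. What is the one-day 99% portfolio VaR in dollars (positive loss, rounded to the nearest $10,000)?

σ_p² = 0.49²·3.972² + 0.51²·0.94² + 2·0.71·0.49·0.51·3.972·0.94 = 5.3428 (%²).
σ_p = √5.3428 = 2.311%.
At 99%, z = 2.326.
VaR = 2.326 × 2.311% = 5.375%; on $250,000,000 that is $13,437,500.

$13,440,000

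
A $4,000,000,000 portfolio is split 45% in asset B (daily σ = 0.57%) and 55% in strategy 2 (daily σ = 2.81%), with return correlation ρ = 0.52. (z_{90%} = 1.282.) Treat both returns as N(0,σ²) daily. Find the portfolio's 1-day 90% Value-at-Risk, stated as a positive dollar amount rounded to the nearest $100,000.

σ_p² = 0.45²·0.57² + 0.55²·2.81² + 2·0.52·0.45·0.55·0.57·2.81 = 2.8666 (%²).
σ_p = √2.8666 = 1.693%.
VaR = 1.282 × 1.693% = 2.170%; on $4,000,000,000 that is $86,800,000.

$86,800,000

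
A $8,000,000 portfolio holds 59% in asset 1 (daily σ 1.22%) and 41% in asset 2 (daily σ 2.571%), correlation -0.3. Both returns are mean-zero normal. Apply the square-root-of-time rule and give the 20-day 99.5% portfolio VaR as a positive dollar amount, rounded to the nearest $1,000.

σ_p = √(0.59²·1.22² + 0.41²·2.571² + 2·-0.3·0.59·0.41·1.22·2.571) = 1.084%.
σ_{20d} = 1.084% × √20 = 4.848%.
z(99.5%) = 2.576.
VaR = 2.576 × 4.848% = 12.488%; on $8,000,000 that is $999,040.

$999,000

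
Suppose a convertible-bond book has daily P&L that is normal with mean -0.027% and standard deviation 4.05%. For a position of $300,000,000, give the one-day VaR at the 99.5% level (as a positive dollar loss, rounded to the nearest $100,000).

$31,400,000

At 99.5% one-sided, z = 2.576.
VaR = −μ + z·σ = −(-0.027%) + 2.576 × 4.05% = 10.460%.
On $300,000,000: 0.10460 × $300,000,000 = $31,380,000.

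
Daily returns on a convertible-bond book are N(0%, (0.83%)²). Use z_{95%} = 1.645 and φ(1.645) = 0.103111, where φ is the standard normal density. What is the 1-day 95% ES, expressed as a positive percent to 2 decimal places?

1.71%

Tail multiplier: φ(z)/(1−α) = 0.103111 / 0.05 = 2.062.
ES = 0.83% × 2.062 = 1.711%.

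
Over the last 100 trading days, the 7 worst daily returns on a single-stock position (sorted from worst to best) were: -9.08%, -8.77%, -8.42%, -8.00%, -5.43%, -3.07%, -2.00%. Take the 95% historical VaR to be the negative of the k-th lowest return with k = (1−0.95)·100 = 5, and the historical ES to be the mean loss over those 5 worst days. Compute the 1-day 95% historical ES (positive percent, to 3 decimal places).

7.940%

The 5 worst returns sum to -39.70%.
ES = −(-39.70%) / 5 = 7.94% ≈ 7.940%.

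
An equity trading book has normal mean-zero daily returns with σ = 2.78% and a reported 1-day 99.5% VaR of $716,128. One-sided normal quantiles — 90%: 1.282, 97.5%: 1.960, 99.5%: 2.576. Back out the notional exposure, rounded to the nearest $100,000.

VaR as a fraction of value: z·σ = 2.576 × 2.78% = 7.16128%.
Position = $716,128 / 0.0716128 = $10,000,000.

$10,000,000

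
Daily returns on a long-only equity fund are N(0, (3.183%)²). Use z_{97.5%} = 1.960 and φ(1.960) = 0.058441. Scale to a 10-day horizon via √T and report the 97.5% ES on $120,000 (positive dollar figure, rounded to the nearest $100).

σ_{10d} = 3.183% × √10 = 10.066%.
ES multiplier = φ(z)/(1−α) = 0.058441/0.025 = 2.338.
ES = 10.066% × 2.338 = 23.534%; on $120,000: $28,241.

$28,200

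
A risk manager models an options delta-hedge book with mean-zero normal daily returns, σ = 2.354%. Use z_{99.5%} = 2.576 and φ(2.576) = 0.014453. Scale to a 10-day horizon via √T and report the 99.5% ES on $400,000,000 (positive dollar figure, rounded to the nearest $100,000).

σ_{10d} = 2.354% × √10 = 7.444%.
ES multiplier = φ(z)/(1−α) = 0.014453/0.005 = 2.891.
ES = 7.444% × 2.891 = 21.521%; on $400,000,000: $86,084,000.

$86,100,000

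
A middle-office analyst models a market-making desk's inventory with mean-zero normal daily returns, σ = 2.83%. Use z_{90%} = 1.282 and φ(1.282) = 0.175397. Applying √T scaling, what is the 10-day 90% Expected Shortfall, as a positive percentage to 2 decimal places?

15.70%

σ_{10d} = 2.83% × √10 = 8.949%.
ES multiplier = φ(z)/(1−α) = 0.175397/0.1 = 1.754.
ES = 8.949% × 1.754 = 15.697%.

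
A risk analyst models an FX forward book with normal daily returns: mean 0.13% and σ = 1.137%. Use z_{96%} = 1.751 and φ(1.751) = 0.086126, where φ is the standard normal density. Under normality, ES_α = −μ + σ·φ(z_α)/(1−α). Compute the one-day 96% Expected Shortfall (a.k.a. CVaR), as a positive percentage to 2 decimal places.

Tail multiplier: φ(z)/(1−α) = 0.086126 / 0.04 = 2.153.
ES = −(0.13%) + 1.137% × 2.153 = 2.318%.

2.32%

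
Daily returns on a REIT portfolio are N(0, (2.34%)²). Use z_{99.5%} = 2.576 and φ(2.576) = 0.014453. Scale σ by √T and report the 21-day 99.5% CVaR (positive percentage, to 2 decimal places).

σ_{21d} = 2.34% × √21 = 10.723%.
ES multiplier = φ(z)/(1−α) = 0.014453/0.005 = 2.891.
ES = 10.723% × 2.891 = 31.000%.

31.00%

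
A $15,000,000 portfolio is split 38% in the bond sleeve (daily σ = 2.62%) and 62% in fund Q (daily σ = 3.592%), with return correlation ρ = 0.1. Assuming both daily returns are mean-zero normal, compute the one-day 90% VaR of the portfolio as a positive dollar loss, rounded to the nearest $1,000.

σ_p² = 0.38²·2.62² + 0.62²·3.592² + 2·0.1·0.38·0.62·2.62·3.592 = 6.3944 (%²).
σ_p = √6.3944 = 2.529%.
At 90%, z = 1.282.
VaR = 1.282 × 2.529% = 3.242%; on $15,000,000 that is $486,300.

$486,000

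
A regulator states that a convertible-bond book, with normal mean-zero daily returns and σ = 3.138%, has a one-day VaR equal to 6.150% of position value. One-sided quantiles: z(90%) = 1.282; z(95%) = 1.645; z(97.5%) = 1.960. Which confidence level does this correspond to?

Implied z = VaR/σ = 6.150 / 3.138 = 1.960.
This matches z(97.5%) = 1.960.

97.5%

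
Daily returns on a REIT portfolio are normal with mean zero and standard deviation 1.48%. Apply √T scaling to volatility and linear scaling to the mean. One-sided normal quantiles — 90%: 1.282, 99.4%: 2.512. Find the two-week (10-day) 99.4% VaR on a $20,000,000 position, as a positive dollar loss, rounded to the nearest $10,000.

$2,350,000

σ_{10d} = 1.48% × √10 = 4.680%.
VaR = 2.512 × 4.680% = 11.756%.
On $20,000,000: 0.11756 × $20,000,000 = $2,351,200.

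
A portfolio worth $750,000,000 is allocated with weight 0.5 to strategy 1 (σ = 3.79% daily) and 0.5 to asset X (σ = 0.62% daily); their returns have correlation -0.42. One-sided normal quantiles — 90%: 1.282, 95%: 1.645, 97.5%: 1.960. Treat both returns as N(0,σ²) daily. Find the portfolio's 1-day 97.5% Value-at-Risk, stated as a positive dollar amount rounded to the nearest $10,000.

$26,270,000

σ_p² = 0.5²·3.79² + 0.5²·0.62² + 2·-0.42·0.5·0.5·3.79·0.62 = 3.1937 (%²).
σ_p = √3.1937 = 1.787%.
VaR = 1.960 × 1.787% = 3.503%; on $750,000,000 that is $26,272,500.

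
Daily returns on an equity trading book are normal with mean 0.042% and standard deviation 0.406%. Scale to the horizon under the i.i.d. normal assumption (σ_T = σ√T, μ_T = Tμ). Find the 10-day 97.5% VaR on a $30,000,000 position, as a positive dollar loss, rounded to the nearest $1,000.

At 97.5%, z = 1.960.
σ_{10d} = 0.406% × √10 = 1.284%; μ_{10d} = 10 × 0.042% = 0.420%.
VaR = −(0.420%) + 1.960 × 1.284% = 2.097%.
On $30,000,000: 0.02097 × $30,000,000 = $629,100.

$629,000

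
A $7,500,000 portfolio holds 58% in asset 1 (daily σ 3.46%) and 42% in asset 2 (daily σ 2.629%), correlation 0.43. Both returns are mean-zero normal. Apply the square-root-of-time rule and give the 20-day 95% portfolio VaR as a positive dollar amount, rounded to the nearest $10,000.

$1,480,000

σ_p = √(0.58²·3.46² + 0.42²·2.629² + 2·0.43·0.58·0.42·3.46·2.629) = 2.674%.
σ_{20d} = 2.674% × √20 = 11.958%.
z(95%) = 1.645.
VaR = 1.645 × 11.958% = 19.671%; on $7,500,000 that is $1,475,325.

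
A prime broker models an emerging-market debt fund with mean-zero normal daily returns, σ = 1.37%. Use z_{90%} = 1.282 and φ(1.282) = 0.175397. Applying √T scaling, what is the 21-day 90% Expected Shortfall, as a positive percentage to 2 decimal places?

σ_{21d} = 1.37% × √21 = 6.278%.
ES multiplier = φ(z)/(1−α) = 0.175397/0.1 = 1.754.
ES = 6.278% × 1.754 = 11.012%.

11.01%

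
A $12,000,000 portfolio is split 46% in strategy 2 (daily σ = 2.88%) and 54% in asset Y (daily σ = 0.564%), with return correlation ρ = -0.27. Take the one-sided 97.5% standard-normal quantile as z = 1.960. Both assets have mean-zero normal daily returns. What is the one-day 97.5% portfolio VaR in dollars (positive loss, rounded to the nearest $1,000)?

σ_p² = 0.46²·2.88² + 0.54²·0.564² + 2·-0.27·0.46·0.54·2.88·0.564 = 1.6300 (%²).
σ_p = √1.6300 = 1.277%.
VaR = 1.960 × 1.277% = 2.503%; on $12,000,000 that is $300,360.

$300,000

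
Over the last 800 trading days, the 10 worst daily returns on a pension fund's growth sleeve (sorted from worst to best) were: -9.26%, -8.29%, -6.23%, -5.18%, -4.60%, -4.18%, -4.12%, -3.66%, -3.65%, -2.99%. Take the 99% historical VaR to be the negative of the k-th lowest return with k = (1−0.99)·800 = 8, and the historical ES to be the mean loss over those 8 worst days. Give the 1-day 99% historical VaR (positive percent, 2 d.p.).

3.66%

k = 8; the 8th lowest return is -3.66%, so VaR = 3.66%.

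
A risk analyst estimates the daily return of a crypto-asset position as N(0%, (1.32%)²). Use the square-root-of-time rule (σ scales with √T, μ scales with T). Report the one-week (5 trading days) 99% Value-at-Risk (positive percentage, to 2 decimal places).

At 99%, z = 2.326.
σ_{5d} = 1.32% × √5 = 2.952%.
VaR = 2.326 × 2.952% = 6.866%.

6.87%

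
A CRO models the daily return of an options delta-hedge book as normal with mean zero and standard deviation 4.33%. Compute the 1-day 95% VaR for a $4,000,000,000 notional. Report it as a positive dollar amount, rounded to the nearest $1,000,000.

At 95% one-sided, z = 1.645.
VaR = z·σ = 1.645 × 4.33% = 7.123%.
On $4,000,000,000: 0.07123 × $4,000,000,000 = $284,920,000.

$285,000,000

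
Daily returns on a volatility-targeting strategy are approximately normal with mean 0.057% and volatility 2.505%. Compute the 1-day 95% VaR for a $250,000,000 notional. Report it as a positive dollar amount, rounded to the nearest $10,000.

$10,160,000

At 95% one-sided, z = 1.645.
VaR = −μ + z·σ = −(0.057%) + 1.645 × 2.505% = 4.064%.
On $250,000,000: 0.04064 × $250,000,000 = $10,160,000.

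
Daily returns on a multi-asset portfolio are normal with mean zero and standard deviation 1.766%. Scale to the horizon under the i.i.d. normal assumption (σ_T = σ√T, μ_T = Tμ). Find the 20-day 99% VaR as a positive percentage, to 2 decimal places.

At 99%, z = 2.326.
σ_{20d} = 1.766% × √20 = 7.898%.
VaR = 2.326 × 7.898% = 18.371%.

18.37%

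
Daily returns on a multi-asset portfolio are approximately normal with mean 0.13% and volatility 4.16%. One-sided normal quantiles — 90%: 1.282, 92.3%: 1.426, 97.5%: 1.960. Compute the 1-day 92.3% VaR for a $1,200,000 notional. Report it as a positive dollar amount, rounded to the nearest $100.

VaR = −μ + z·σ = −(0.13%) + 1.426 × 4.16% = 5.802%.
On $1,200,000: 0.05802 × $1,200,000 = $69,624.

$69,600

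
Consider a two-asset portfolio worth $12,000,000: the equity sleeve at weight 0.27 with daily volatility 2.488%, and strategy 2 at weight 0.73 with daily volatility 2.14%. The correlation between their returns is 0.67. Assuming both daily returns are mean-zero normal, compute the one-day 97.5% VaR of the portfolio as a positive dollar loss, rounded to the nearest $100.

σ_p² = 0.27²·2.488² + 0.73²·2.14² + 2·0.67·0.27·0.73·2.488·2.14 = 4.2980 (%²).
σ_p = √4.2980 = 2.073%.
At 97.5%, z = 1.960.
VaR = 1.960 × 2.073% = 4.063%; on $12,000,000 that is $487,560.

$487,600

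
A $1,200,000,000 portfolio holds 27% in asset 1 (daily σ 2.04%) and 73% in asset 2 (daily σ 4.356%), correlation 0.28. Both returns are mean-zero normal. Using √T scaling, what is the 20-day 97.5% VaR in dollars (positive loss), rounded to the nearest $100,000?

σ_p = √(0.27²·2.04² + 0.73²·4.356² + 2·0.28·0.27·0.73·2.04·4.356) = 3.376%.
σ_{20d} = 3.376% × √20 = 15.098%.
z(97.5%) = 1.960.
VaR = 1.960 × 15.098% = 29.592%; on $1,200,000,000 that is $355,104,000.

$355,100,000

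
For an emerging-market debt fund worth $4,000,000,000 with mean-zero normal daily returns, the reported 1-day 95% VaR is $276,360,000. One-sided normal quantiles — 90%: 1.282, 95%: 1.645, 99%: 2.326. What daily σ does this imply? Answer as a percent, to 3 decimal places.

4.200%

VaR as a fraction: $276,360,000 / $4,000,000,000 = 6.909%.
σ = VaR / z = 6.909% / 1.645 = 4.200%.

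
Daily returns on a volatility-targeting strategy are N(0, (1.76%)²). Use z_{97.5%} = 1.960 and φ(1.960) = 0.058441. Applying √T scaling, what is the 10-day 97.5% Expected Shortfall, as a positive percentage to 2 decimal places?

13.01%

σ_{10d} = 1.76% × √10 = 5.566%.
ES multiplier = φ(z)/(1−α) = 0.058441/0.025 = 2.338.
ES = 5.566% × 2.338 = 13.013%.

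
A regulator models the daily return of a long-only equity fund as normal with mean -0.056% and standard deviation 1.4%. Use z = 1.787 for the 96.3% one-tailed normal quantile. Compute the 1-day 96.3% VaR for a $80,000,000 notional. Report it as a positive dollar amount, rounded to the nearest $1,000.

VaR = −μ + z·σ = −(-0.056%) + 1.787 × 1.4% = 2.558%.
On $80,000,000: 0.02558 × $80,000,000 = $2,046,400.

$2,046,000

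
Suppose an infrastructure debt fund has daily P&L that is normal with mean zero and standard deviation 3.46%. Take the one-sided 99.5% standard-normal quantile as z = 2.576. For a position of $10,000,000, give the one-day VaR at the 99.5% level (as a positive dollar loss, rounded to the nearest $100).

VaR = z·σ = 2.576 × 3.46% = 8.913%.
On $10,000,000: 0.08913 × $10,000,000 = $891,300.

$891,300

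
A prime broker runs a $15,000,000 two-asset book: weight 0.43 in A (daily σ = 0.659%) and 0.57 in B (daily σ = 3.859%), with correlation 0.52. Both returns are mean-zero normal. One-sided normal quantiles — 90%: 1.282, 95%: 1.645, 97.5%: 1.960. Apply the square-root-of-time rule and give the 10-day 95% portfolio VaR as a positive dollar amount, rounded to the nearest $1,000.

$1,841,000

σ_p = √(0.43²·0.659² + 0.57²·3.859² + 2·0.52·0.43·0.57·0.659·3.859) = 2.359%.
σ_{10d} = 2.359% × √10 = 7.460%.
VaR = 1.645 × 7.460% = 12.272%; on $15,000,000 that is $1,840,800.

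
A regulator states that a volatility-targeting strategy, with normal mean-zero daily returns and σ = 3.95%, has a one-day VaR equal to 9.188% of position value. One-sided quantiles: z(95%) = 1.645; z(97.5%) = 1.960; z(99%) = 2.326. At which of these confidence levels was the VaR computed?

Implied z = VaR/σ = 9.188 / 3.95 = 2.326.
This matches z(99%) = 2.326.

99%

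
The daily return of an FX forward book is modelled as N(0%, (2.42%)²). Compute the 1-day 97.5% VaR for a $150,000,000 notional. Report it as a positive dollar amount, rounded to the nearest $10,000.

At 97.5% one-sided, z = 1.960.
VaR = z·σ = 1.960 × 2.42% = 4.743%.
On $150,000,000: 0.04743 × $150,000,000 = $7,114,500.

$7,110,000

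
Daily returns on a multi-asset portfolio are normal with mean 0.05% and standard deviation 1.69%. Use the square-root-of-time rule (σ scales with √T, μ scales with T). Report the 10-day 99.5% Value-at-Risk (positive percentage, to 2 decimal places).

13.27%

At 99.5%, z = 2.576.
σ_{10d} = 1.69% × √10 = 5.344%; μ_{10d} = 10 × 0.05% = 0.500%.
VaR = −(0.500%) + 2.576 × 5.344% = 13.266%.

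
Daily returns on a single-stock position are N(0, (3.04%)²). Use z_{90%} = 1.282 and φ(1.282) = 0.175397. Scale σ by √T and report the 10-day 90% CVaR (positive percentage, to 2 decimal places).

σ_{10d} = 3.04% × √10 = 9.613%.
ES multiplier = φ(z)/(1−α) = 0.175397/0.1 = 1.754.
ES = 9.613% × 1.754 = 16.861%.

16.86%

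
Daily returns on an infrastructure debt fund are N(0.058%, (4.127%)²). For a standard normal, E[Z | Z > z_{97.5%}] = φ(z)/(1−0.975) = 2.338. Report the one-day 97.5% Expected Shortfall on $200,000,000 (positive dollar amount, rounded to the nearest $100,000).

$19,200,000

ES = −(0.058%) + 4.127% × 2.338 = 9.591%.
On $200,000,000: 0.09591 × $200,000,000 = $19,182,000.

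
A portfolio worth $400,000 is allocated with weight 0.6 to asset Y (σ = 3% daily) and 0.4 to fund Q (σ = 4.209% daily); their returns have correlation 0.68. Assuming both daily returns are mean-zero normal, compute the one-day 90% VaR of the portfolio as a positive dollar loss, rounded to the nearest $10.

σ_p² = 0.6²·3² + 0.4²·4.209² + 2·0.68·0.6·0.4·3·4.209 = 10.1960 (%²).
σ_p = √10.1960 = 3.193%.
At 90%, z = 1.282.
VaR = 1.282 × 3.193% = 4.093%; on $400,000 that is $16,372.

$16,370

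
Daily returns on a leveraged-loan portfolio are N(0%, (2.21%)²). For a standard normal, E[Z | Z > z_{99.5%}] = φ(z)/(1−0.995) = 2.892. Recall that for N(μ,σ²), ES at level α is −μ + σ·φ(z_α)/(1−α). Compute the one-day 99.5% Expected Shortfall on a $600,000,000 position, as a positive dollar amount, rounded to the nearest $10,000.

$38,350,000

ES = 2.21% × 2.892 = 6.391%.
On $600,000,000: 0.06391 × $600,000,000 = $38,346,000.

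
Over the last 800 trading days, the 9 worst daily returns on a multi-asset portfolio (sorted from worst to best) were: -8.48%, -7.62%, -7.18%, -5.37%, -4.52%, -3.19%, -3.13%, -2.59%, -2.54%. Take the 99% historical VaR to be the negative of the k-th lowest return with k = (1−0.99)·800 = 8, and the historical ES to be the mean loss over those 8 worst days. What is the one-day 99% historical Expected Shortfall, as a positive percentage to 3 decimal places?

5.260%

The 8 worst returns sum to -42.08%.
ES = −(-42.08%) / 8 = 5.26% ≈ 5.260%.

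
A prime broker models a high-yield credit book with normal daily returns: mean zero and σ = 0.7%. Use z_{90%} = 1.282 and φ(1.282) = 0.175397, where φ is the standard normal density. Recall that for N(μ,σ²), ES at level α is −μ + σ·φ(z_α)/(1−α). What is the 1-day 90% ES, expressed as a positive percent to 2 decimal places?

1.23%

Tail multiplier: φ(z)/(1−α) = 0.175397 / 0.1 = 1.754.
ES = 0.7% × 1.754 = 1.228%.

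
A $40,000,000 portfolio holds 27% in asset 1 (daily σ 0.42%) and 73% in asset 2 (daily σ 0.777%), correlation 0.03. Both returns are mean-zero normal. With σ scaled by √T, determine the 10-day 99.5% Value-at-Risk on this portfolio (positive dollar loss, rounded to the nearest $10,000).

$1,900,000

σ_p = √(0.27²·0.42² + 0.73²·0.777² + 2·0.03·0.27·0.73·0.42·0.777) = 0.582%.
σ_{10d} = 0.582% × √10 = 1.840%.
z(99.5%) = 2.576.
VaR = 2.576 × 1.840% = 4.740%; on $40,000,000 that is $1,896,000.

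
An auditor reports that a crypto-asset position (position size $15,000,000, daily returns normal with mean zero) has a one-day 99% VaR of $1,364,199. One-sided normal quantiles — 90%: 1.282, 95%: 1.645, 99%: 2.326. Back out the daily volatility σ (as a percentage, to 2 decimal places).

3.91%

VaR as a fraction: $1,364,199 / $15,000,000 = 9.095%.
σ = VaR / z = 9.095% / 2.326 = 3.910%.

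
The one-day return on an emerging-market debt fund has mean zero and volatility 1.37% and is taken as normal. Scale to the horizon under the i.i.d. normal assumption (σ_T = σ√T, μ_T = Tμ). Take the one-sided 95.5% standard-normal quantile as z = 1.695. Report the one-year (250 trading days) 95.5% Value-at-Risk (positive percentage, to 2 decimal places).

σ_{250d} = 1.37% × √250 = 21.662%.
VaR = 1.695 × 21.662% = 36.717%.

36.72%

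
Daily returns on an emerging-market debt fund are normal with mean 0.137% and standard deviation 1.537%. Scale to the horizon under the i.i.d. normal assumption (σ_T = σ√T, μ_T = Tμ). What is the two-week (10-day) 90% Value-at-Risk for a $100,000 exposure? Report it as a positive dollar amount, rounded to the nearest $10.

$4,860

At 90%, z = 1.282.
σ_{10d} = 1.537% × √10 = 4.860%; μ_{10d} = 10 × 0.137% = 1.370%.
VaR = −(1.370%) + 1.282 × 4.860% = 4.861%.
On $100,000: 0.04861 × $100,000 = $4,861.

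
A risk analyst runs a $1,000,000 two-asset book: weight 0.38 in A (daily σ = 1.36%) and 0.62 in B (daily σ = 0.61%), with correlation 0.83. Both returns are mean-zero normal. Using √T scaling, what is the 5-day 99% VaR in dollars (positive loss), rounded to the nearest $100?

σ_p = √(0.38²·1.36² + 0.62²·0.61² + 2·0.83·0.38·0.62·1.36·0.61) = 0.857%.
σ_{5d} = 0.857% × √5 = 1.916%.
z(99%) = 2.326.
VaR = 2.326 × 1.916% = 4.457%; on $1,000,000 that is $44,570.

$44,600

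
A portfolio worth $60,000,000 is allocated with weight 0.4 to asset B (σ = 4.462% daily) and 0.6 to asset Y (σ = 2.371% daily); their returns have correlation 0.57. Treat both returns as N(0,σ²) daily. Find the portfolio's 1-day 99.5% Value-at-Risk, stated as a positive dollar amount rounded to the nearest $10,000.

σ_p² = 0.4²·4.462² + 0.6²·2.371² + 2·0.57·0.4·0.6·4.462·2.371 = 8.1038 (%²).
σ_p = √8.1038 = 2.847%.
At 99.5%, z = 2.576.
VaR = 2.576 × 2.847% = 7.334%; on $60,000,000 that is $4,400,400.

$4,400,000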